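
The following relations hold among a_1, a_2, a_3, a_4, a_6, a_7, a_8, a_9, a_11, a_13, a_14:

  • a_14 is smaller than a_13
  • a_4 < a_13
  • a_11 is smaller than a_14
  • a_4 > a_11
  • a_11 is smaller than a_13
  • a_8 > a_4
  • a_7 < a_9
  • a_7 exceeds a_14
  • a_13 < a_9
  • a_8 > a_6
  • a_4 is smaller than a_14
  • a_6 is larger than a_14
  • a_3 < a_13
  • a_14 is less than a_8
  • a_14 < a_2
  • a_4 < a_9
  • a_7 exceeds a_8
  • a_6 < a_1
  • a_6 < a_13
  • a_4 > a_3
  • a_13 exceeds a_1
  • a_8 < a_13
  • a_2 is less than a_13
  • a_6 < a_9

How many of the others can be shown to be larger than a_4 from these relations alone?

8

The elements the relations force above a_4 are a_14, a_6, a_2, a_8, a_7, a_1, a_13, a_9 — no chain reaches any other.
That is 8.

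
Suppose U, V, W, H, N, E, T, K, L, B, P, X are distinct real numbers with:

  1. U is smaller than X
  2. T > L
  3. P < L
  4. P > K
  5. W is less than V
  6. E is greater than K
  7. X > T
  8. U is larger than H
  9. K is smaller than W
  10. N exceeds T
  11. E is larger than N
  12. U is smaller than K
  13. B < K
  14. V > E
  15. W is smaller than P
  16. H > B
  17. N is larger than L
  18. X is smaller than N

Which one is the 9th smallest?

Piecing the relations together gives one ordering: B < H < U < K < W < P < L < T < X < N < E < V.
Counting 9 from the smallest end gives X.

X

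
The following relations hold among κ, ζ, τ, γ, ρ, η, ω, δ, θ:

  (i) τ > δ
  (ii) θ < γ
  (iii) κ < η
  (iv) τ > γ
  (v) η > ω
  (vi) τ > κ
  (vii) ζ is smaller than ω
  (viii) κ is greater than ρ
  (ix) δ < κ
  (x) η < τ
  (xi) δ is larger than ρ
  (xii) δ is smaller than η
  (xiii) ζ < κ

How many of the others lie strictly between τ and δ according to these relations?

Chaining upward from δ reaches: κ, η.
Chaining downward from τ reaches: ζ, ω, ρ, θ, γ, κ, η.
Strictly between δ and τ are those in both lists: κ, η — 2 elements.

2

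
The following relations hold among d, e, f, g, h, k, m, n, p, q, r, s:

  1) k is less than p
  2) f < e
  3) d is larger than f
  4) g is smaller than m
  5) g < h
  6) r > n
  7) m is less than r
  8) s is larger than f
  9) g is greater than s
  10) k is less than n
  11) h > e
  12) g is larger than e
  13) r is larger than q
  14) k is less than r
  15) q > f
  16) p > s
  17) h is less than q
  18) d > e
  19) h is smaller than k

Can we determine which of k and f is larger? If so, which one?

f < e and e < g give f < g.
With g < h: f < e < g < h.
Then h < k extends the chain to k.
So k is larger.

k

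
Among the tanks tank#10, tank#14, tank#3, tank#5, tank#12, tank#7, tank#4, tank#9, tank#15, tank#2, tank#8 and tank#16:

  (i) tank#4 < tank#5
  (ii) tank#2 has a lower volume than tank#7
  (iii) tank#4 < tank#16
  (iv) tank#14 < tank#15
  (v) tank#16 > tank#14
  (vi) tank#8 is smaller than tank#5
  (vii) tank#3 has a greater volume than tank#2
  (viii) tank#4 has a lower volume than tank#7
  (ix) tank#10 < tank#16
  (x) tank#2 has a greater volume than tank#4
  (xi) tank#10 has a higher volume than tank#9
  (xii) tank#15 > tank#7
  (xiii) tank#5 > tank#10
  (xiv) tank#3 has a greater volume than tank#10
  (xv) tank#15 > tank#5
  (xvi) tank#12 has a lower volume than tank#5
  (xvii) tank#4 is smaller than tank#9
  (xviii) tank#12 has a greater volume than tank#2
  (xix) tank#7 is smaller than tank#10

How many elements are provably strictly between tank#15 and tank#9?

2

Chaining upward from tank#9 reaches: tank#10, tank#5, tank#3, tank#16.
Chaining downward from tank#15 reaches: tank#4, tank#8, tank#14, tank#2, tank#12, tank#7, tank#10, tank#5.
Strictly between tank#9 and tank#15 are those in both lists: tank#10, tank#5 — 2 elements.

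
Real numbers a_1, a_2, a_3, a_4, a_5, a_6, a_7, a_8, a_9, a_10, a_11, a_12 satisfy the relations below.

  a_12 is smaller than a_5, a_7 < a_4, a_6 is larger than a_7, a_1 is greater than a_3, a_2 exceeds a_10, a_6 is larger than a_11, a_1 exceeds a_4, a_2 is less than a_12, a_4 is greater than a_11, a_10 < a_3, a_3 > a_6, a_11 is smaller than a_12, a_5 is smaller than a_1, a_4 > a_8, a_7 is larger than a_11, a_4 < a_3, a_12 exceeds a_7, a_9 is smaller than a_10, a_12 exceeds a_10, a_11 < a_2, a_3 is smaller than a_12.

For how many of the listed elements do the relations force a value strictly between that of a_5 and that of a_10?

Chaining upward from a_10 reaches: a_3, a_2, a_12, a_1.
Chaining downward from a_5 reaches: a_11, a_7, a_8, a_4, a_9, a_6, a_3, a_2, a_12.
Strictly between a_10 and a_5 are those in both lists: a_3, a_2, a_12 — 3 elements.

3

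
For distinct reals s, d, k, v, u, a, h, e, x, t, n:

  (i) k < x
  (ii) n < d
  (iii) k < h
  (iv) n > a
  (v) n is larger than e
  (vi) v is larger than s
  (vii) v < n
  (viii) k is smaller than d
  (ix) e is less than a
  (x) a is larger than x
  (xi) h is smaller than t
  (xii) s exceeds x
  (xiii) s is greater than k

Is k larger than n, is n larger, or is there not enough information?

k < x and x < s give k < s.
With s < v: k < x < s < v.
Then v < n extends the chain to n.
So n is larger.

n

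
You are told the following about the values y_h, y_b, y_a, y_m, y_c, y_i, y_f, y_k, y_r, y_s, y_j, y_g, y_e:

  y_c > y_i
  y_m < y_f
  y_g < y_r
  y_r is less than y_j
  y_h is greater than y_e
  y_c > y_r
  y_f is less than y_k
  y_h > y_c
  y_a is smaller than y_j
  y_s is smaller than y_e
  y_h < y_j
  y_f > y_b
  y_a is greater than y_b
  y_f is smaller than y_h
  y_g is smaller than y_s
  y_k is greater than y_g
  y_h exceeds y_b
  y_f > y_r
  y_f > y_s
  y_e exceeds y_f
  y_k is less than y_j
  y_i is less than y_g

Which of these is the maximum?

Chaining downward from y_j: directly below it, y_r, y_k, y_h, y_a; then y_b, y_g, y_f, y_e, y_c; then y_i, y_m, y_s.
That covers every other element, and nothing is given above y_j, so y_j is the maximum.

y_j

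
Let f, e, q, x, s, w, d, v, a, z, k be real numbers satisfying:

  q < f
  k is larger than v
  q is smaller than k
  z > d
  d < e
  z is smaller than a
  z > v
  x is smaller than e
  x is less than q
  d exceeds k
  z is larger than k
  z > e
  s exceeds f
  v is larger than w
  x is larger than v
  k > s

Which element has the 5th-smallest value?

The consecutive relations fix a unique order: w < v < x < q < f < s < k < d < e < z < a.
The 5th smallest is f.

f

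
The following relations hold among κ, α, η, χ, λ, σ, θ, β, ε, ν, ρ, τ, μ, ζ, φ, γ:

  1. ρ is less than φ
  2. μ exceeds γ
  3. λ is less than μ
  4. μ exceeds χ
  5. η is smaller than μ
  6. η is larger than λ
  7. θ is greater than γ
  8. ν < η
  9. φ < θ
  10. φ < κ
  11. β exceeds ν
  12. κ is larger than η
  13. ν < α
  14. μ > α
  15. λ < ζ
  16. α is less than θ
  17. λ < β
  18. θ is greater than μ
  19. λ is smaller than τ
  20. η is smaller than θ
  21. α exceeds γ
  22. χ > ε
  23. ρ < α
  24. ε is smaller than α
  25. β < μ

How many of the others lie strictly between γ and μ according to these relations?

The relations place γ below μ. An element lies strictly between them when it is forced above γ and also forced below μ.
Above γ: {α, θ}. Below μ: {λ, ν, ε, ρ, β, η, χ, α}.
Intersection: {α} — 1.

1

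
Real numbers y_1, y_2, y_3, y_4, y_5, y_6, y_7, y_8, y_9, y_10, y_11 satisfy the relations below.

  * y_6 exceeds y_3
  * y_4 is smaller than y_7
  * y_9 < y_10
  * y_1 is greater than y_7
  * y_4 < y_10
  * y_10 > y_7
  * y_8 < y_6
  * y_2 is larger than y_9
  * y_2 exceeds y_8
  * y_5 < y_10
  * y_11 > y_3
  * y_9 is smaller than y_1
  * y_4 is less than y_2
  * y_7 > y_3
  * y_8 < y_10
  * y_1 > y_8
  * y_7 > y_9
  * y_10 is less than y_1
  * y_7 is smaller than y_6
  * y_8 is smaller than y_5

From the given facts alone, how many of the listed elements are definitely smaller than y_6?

5

Directly below y_6: y_8, y_3, y_7.
One step further: y_9, y_4 (5 so far).
No other element is forced below y_6 by the given relations, so the count is 5.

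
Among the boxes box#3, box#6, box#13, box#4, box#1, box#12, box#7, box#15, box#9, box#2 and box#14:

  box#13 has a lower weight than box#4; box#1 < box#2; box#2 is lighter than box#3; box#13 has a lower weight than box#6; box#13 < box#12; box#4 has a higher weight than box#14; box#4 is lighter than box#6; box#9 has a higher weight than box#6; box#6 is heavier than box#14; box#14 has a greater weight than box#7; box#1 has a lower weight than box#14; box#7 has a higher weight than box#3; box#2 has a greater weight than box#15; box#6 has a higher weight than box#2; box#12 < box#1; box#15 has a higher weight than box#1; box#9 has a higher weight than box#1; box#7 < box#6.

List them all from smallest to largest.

box#13 < box#12 < box#1 < box#15 < box#2 < box#3 < box#7 < box#14 < box#4 < box#6 < box#9

The consecutive links are each given: box#13 < box#12; box#12 < box#1; box#1 < box#15; box#15 < box#2; box#2 < box#3; box#3 < box#7; box#7 < box#14; box#14 < box#4; box#4 < box#6; box#6 < box#9.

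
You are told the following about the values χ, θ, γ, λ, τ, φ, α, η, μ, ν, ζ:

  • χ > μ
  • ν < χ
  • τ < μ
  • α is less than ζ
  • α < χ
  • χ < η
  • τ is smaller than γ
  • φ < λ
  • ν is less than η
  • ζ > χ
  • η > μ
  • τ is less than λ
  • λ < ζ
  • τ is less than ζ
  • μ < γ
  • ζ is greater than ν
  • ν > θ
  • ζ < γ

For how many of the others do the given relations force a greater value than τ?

6

From τ the given relations immediately reach μ, λ, ζ, γ.
From those, χ, η — 6 in total.
No other element is forced above τ by the given relations, so the count is 6.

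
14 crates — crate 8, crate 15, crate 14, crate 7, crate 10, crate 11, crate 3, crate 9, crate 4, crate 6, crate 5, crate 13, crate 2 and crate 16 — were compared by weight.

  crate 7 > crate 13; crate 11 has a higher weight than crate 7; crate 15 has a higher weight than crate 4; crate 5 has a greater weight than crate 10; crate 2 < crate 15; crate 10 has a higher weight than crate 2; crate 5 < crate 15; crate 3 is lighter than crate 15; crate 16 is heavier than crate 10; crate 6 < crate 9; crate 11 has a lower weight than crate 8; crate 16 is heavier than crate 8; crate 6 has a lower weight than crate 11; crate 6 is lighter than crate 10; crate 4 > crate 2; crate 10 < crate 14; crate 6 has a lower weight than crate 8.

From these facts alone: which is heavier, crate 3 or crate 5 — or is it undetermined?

undetermined

Following every chain through crate 3: above crate 3 we get crate 15.
crate 5 is not reached, and no chain runs the other way from crate 5 to crate 3.
So the given relations leave the order of crate 3 and crate 5 undetermined.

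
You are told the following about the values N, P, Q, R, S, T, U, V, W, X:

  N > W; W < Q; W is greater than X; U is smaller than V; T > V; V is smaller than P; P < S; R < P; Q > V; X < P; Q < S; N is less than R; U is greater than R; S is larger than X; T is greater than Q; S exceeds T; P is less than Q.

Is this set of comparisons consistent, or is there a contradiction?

consistent

The single ordering X < W < N < R < U < V < P < Q < T < S satisfies every listed relation, so no contradiction arises.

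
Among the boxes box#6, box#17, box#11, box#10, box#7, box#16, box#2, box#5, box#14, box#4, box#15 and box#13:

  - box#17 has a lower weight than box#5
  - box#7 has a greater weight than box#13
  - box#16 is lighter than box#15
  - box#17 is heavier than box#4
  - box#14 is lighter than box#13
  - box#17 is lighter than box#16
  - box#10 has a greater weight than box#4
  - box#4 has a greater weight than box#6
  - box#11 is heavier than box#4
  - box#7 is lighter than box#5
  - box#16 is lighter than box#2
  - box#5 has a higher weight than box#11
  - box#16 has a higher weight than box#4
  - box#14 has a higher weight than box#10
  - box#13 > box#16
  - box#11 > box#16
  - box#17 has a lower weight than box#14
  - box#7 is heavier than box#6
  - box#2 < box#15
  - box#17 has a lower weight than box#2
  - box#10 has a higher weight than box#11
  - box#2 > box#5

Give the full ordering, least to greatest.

Nothing is placed below box#6, so it is least; from there box#6 < box#4; box#4 < box#17; box#17 < box#16; box#16 < box#11; box#11 < box#10; box#10 < box#14; box#14 < box#13; box#13 < box#7; box#7 < box#5; box#5 < box#2; box#2 < box#15, each given directly.

box#6 < box#4 < box#17 < box#16 < box#11 < box#10 < box#14 < box#13 < box#7 < box#5 < box#2 < box#15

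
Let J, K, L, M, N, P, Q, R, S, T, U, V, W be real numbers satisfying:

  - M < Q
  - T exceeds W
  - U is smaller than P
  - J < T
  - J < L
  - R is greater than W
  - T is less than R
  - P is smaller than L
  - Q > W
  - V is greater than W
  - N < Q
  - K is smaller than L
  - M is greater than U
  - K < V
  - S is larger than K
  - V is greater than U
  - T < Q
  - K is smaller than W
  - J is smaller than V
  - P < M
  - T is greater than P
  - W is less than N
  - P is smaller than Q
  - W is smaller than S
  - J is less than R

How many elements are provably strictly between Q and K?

3

Chaining upward from K reaches: W, S, N, L, T, V, R.
Chaining downward from Q reaches: W, N, U, J, P, T, M.
Strictly between K and Q are those in both lists: W, N, T — 3 elements.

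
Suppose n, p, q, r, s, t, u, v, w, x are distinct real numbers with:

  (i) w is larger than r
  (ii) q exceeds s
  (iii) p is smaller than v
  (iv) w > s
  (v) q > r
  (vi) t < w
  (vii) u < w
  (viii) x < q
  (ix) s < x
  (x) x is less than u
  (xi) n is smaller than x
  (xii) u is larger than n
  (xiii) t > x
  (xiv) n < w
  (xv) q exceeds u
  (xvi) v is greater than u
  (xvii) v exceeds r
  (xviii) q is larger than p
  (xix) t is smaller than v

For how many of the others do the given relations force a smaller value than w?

6

From w the given relations immediately reach s, n, r, t, u.
From those, x — 6 in total.
No other element is forced below w by the given relations, so the count is 6.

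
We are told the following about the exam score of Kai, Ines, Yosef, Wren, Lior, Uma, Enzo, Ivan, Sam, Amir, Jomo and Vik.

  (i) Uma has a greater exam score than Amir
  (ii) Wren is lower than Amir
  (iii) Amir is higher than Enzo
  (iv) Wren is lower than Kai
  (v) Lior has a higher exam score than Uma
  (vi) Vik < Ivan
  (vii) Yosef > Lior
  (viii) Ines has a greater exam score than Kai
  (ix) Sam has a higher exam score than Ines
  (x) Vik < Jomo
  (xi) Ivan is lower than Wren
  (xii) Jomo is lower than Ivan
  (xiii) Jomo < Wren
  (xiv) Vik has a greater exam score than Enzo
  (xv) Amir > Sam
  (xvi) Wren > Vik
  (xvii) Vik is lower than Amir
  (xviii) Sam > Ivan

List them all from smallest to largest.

The consecutive links are each given: Enzo < Vik; Vik < Jomo; Jomo < Ivan; Ivan < Wren; Wren < Kai; Kai < Ines; Ines < Sam; Sam < Amir; Amir < Uma; Uma < Lior; Lior < Yosef.

Enzo < Vik < Jomo < Ivan < Wren < Kai < Ines < Sam < Amir < Uma < Lior < Yosef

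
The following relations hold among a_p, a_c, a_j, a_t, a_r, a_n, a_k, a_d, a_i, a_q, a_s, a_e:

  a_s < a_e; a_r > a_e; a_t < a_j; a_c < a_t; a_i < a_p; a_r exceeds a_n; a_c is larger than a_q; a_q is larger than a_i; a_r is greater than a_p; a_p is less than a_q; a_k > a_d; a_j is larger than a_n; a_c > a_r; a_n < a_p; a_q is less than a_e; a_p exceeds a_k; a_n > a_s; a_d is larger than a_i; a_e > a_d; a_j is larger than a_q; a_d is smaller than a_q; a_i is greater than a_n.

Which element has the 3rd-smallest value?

Chaining the given pairs: a_s < a_n < a_i < a_d < a_k < a_p < a_q < a_e < a_r < a_c < a_t < a_j.
The 3rd smallest is a_i.

a_i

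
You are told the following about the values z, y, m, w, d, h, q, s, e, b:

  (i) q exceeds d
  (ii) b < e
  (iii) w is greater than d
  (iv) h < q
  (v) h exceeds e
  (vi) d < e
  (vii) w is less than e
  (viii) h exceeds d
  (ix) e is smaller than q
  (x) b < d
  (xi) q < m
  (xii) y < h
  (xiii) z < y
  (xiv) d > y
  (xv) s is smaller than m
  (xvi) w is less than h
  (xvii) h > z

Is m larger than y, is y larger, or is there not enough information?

y < d < w < e < h < q < m, by transitivity through d, w, e, h, q.
So m is larger.

m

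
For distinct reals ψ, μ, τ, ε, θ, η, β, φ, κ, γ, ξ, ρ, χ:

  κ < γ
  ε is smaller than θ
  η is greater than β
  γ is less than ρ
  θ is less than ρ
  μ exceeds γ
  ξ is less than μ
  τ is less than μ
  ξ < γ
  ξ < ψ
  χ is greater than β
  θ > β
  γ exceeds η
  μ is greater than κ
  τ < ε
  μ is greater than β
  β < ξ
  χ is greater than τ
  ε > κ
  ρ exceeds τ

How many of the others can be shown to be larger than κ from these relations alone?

The elements the relations force above κ are ε, θ, γ, ρ, μ — no chain reaches any other.
That is 5.

5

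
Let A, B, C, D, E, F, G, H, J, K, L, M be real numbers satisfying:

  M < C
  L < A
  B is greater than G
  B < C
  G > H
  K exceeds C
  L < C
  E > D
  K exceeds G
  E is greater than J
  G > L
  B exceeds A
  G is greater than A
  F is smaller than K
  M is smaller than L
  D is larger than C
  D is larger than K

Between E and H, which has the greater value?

E

H < G and G < B give H < B.
Then B < C extends the chain to C.
Then C < K extends the chain to K.
Then K < D extends the chain to D.
With D < E: H < G < B < C < K < D < E.
So H < E; E is the larger of the two.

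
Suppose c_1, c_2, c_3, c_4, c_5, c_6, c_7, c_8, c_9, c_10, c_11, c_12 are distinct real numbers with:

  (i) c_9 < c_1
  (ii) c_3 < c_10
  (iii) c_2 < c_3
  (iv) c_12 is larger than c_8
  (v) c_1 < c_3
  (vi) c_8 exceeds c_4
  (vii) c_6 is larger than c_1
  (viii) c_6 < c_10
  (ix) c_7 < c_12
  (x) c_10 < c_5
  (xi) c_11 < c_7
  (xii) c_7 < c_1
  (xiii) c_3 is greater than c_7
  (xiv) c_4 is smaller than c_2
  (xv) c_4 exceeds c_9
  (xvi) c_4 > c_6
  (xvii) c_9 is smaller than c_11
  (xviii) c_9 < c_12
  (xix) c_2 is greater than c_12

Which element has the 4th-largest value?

c_2

The consecutive relations fix a unique order: c_9 < c_11 < c_7 < c_1 < c_6 < c_4 < c_8 < c_12 < c_2 < c_3 < c_10 < c_5.
The 4th largest is c_2.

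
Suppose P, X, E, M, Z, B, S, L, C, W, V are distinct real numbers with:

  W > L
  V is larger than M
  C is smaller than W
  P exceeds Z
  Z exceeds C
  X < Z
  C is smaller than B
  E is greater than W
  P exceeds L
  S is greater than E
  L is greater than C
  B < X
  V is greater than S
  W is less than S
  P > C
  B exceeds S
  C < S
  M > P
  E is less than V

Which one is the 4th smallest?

Chaining the given pairs: C < L < W < E < S < B < X < Z < P < M < V.
Counting 4 from the smallest end gives E.

E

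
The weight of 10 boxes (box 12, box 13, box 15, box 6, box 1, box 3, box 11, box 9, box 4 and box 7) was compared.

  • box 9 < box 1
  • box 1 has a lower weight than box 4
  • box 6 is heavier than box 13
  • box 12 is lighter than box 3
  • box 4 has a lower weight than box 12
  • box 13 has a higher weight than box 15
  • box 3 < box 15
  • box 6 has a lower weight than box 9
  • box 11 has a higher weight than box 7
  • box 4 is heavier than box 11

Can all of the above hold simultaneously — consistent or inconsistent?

Chaining the given relations yields box 4 < box 12 < box 3 < box 15 < box 13 < box 6 < box 9 < box 1, so box 4 < box 1. But one relation states box 1 < box 4. These cannot both hold.

inconsistent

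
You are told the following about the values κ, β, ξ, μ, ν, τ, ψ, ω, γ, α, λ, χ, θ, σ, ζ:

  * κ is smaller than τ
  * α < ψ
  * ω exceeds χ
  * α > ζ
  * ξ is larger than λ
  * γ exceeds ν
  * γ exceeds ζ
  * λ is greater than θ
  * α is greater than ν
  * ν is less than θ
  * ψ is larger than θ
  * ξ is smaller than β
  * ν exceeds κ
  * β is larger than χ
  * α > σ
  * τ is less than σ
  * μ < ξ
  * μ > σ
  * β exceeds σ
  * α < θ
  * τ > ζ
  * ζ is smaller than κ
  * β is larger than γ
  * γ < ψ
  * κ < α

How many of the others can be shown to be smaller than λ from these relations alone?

Directly below λ: θ.
One step further: ν, α (3 so far).
One step further: ζ, κ, σ (6 so far).
One step further: τ (7 so far).
No other element is forced below λ by the given relations, so the count is 7.

7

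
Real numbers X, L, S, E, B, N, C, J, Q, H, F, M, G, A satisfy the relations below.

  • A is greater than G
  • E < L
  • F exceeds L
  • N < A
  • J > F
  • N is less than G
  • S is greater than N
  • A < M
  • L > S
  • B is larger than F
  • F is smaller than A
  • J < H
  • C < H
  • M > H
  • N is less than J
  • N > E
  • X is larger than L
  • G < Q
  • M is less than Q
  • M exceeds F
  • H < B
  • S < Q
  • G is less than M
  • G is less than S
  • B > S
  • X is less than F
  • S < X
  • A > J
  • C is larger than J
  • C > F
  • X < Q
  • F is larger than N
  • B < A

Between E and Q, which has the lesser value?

E < N and N < G give E < G.
Then G < S extends the chain to S.
Then S < L extends the chain to L.
With L < X: E < N < G < S < L < X.
Then X < F extends the chain to F.
With F < J: E < N < G < S < L < X < F < J.
With J < C: E < N < G < S < L < X < F < J < C.
Then C < H extends the chain to H.
With H < B: E < N < G < S < L < X < F < J < C < H < B.
Then B < A extends the chain to A.
Then A < M extends the chain to M.
With M < Q: E < N < G < S < L < X < F < J < C < H < B < A < M < Q.
So E < Q; E is the smaller of the two.

E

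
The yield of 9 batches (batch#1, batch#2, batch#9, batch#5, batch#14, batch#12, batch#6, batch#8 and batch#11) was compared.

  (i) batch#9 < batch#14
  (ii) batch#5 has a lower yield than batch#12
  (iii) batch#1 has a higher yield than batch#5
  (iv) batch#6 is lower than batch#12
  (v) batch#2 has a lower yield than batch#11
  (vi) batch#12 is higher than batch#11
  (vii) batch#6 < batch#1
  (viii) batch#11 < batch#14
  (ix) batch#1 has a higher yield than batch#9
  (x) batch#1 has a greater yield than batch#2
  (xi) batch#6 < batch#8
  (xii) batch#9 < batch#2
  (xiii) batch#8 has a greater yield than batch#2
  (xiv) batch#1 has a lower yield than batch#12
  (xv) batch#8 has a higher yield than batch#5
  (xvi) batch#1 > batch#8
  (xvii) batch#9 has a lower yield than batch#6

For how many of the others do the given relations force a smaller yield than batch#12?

From batch#12 the given relations immediately reach batch#5, batch#6, batch#1, batch#11.
From those, batch#9, batch#2, batch#8 — 7 in total.
No other element is forced below batch#12 by the given relations, so the count is 7.

7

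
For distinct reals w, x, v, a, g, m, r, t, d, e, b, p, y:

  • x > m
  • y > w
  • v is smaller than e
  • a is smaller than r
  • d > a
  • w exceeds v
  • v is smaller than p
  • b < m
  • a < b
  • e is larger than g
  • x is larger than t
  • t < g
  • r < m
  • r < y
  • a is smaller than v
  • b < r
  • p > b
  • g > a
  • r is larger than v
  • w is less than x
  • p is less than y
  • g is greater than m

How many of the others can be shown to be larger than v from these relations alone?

8

Directly above v: w, r, p, e.
One step further: m, x, y (7 so far).
One step further: g (8 so far).
No other element is forced above v by the given relations, so the count is 8.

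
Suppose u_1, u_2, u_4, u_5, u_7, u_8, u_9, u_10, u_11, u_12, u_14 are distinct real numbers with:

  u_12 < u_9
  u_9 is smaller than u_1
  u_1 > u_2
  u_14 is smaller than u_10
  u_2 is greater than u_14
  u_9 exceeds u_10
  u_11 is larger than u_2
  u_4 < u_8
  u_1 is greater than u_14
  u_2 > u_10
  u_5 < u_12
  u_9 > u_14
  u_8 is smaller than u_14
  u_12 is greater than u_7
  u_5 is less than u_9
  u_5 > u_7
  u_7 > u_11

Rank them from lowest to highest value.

The consecutive links are each given: u_4 < u_8; u_8 < u_14; u_14 < u_10; u_10 < u_2; u_2 < u_11; u_11 < u_7; u_7 < u_5; u_5 < u_12; u_12 < u_9; u_9 < u_1.

u_4 < u_8 < u_14 < u_10 < u_2 < u_11 < u_7 < u_5 < u_12 < u_9 < u_1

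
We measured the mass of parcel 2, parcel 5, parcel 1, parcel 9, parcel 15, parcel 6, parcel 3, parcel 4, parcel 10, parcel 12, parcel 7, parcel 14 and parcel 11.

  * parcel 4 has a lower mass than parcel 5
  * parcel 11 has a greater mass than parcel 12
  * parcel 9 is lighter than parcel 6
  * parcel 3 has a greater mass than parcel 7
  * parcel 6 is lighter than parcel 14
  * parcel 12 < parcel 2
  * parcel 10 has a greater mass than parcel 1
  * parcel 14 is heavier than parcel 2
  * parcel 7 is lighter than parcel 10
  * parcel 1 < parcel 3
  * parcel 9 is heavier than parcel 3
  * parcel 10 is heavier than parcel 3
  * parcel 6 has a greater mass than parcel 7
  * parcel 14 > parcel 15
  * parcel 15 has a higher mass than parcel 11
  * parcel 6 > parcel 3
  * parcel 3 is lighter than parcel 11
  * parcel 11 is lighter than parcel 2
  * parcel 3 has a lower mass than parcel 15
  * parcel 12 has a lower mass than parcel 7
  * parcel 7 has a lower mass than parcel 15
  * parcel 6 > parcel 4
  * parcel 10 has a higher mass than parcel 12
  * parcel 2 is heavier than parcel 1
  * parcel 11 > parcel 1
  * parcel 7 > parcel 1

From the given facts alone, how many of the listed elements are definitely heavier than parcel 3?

From parcel 3 the given relations immediately reach parcel 9, parcel 11, parcel 15, parcel 6, parcel 10.
From those, parcel 2, parcel 14 — 7 in total.
Nothing else is reachable above parcel 3; 7 in all.

7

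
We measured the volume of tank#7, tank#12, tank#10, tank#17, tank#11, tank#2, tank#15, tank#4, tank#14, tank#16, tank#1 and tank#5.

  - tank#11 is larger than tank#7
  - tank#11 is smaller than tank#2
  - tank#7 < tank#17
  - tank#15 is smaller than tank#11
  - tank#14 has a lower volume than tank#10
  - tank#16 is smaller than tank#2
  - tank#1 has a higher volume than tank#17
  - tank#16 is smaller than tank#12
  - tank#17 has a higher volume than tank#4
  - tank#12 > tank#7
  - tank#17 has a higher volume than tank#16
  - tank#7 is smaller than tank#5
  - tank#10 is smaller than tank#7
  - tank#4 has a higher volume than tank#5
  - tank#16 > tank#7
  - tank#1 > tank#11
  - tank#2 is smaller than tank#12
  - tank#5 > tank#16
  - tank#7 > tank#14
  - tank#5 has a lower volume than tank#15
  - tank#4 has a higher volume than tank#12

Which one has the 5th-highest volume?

tank#2

The consecutive relations fix a unique order: tank#14 < tank#10 < tank#7 < tank#16 < tank#5 < tank#15 < tank#11 < tank#2 < tank#12 < tank#4 < tank#17 < tank#1.
The 5th largest is tank#2.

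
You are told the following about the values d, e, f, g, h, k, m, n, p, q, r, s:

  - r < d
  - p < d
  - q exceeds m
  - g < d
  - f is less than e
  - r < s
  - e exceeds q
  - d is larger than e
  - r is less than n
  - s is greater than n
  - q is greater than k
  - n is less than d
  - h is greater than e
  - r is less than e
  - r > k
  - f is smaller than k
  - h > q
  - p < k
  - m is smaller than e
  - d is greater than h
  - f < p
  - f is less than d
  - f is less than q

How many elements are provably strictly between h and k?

Chaining upward from k reaches: r, q, e, n, s, d.
Chaining downward from h reaches: f, p, m, r, q, e.
Strictly between k and h are those in both lists: r, q, e — 3 elements.

3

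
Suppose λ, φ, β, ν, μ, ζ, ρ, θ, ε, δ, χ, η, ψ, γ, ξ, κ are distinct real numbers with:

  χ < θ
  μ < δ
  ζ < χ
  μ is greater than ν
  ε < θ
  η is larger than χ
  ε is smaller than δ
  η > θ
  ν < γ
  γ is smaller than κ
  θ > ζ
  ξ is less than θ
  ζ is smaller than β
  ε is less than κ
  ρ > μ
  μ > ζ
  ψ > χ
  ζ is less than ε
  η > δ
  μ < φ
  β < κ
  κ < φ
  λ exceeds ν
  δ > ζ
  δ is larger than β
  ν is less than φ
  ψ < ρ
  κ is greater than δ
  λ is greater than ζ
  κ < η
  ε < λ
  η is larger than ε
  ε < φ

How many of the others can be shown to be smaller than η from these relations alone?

From η the given relations immediately reach ε, χ, δ, θ, κ.
From those, ζ, μ, β, ξ, γ — 10 in total.
From those, ν — 11 in total.
Nothing else is reachable below η; 11 in all.

11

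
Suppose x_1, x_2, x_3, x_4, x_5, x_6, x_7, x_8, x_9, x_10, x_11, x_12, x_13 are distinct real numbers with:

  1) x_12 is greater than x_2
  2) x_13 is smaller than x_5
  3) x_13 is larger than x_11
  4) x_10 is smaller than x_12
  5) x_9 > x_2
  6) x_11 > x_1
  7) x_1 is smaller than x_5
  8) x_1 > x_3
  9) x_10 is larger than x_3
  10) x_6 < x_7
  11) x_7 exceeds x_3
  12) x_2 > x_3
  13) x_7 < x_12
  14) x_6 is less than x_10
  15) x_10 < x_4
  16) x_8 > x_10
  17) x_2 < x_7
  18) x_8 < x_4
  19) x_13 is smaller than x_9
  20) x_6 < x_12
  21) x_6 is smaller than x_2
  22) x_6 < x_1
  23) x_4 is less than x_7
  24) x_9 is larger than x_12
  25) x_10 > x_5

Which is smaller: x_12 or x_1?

x_1

Link the given pairs in sequence: x_1 < x_11; x_11 < x_13; x_13 < x_5; x_5 < x_10; x_10 < x_8; x_8 < x_4; x_4 < x_7; x_7 < x_12.
Together: x_1 < x_11 < x_13 < x_5 < x_10 < x_8 < x_4 < x_7 < x_12.
So x_1 < x_12; x_1 is the smaller of the two.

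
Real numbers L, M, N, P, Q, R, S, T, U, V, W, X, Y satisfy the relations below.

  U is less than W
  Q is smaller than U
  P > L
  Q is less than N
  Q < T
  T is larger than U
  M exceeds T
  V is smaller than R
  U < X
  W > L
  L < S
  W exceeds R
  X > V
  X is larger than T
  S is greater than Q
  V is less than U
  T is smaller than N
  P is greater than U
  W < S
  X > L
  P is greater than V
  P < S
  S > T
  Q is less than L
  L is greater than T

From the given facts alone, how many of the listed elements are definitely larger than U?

8

The elements the relations force above U are T, L, P, X, W, S, N, M — no chain reaches any other.
That is 8.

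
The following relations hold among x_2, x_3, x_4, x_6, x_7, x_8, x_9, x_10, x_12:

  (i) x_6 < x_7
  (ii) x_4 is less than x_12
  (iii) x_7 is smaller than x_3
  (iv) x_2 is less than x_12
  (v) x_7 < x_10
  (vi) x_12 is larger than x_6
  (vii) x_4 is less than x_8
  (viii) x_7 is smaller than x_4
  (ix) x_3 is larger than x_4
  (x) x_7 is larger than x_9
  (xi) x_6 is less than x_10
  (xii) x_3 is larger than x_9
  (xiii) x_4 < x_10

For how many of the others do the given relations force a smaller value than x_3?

4

From x_3 the given relations immediately reach x_9, x_7, x_4.
From those, x_6 — 4 in total.
No other element is forced below x_3 by the given relations, so the count is 4.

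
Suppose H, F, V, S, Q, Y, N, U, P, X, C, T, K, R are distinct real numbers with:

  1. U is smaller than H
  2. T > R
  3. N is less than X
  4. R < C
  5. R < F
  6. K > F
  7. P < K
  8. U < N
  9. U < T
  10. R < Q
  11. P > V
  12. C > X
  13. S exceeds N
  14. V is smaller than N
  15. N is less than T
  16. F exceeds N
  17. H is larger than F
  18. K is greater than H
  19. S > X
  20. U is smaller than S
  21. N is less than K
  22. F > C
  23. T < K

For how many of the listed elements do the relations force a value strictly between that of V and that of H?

The relations place V below H. An element lies strictly between them when it is forced above V and also forced below H.
Above V: {N, X, S, T, C, F, P, K}. Below H: {U, N, R, X, C, F}.
Intersection: {N, X, C, F} — 4.

4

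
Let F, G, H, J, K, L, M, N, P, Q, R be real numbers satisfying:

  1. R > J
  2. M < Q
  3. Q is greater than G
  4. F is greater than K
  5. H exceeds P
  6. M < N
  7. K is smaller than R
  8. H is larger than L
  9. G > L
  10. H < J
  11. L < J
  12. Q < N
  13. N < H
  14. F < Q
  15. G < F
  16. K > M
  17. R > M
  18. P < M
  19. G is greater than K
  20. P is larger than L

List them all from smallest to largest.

L < P < M < K < G < F < Q < N < H < J < R

Nothing is placed below L, so it is least; from there L < P; P < M; M < K; K < G; G < F; F < Q; Q < N; N < H; H < J; J < R, each given directly.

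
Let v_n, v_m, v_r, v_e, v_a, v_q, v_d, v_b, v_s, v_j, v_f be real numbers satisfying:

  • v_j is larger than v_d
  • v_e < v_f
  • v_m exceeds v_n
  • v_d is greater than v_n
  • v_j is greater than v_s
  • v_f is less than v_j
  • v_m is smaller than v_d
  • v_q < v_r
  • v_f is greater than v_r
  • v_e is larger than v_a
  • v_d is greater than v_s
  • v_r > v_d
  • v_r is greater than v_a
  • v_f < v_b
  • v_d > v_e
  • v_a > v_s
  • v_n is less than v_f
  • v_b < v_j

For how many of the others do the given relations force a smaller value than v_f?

8

Directly below v_f: v_n, v_e, v_r.
One step further: v_a, v_d, v_q (6 so far).
One step further: v_s, v_m (8 so far).
Nothing else is reachable below v_f; 8 in all.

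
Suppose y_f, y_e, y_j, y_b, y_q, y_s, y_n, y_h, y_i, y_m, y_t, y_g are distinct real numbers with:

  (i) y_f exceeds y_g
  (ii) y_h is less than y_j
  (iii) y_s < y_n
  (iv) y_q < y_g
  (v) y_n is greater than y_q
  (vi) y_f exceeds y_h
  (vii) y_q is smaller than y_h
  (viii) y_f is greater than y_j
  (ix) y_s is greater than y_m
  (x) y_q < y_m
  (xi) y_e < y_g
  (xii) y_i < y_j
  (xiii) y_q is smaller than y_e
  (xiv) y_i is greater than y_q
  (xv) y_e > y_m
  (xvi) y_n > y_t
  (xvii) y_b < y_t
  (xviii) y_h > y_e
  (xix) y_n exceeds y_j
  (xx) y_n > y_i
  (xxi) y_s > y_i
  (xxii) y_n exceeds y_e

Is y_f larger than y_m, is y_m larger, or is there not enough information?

Link the given pairs in sequence: y_m < y_e; y_e < y_h; y_h < y_j; y_j < y_f.
Together: y_m < y_e < y_h < y_j < y_f.
So y_f is larger.

y_f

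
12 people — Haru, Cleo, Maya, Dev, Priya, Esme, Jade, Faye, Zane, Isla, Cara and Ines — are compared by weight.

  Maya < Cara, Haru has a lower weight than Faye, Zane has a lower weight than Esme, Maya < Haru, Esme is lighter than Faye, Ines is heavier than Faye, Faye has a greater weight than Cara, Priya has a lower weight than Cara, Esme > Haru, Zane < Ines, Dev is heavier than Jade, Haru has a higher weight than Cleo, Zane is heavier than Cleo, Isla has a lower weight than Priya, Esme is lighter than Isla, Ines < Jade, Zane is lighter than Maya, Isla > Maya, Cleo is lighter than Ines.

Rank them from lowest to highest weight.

Cleo < Zane < Maya < Haru < Esme < Isla < Priya < Cara < Faye < Ines < Jade < Dev

The consecutive links are each given: Cleo < Zane; Zane < Maya; Maya < Haru; Haru < Esme; Esme < Isla; Isla < Priya; Priya < Cara; Cara < Faye; Faye < Ines; Ines < Jade; Jade < Dev.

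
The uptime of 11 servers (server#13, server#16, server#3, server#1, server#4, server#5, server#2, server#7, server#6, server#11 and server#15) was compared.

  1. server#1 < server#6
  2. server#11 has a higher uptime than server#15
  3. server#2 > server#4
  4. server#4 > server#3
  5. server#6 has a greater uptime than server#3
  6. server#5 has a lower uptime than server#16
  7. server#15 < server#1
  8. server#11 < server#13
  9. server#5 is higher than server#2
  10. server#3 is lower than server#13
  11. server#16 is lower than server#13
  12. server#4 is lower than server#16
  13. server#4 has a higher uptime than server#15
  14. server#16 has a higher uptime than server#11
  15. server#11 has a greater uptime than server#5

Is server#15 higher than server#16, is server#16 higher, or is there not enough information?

server#15 < server#4 and server#4 < server#2 give server#15 < server#2.
With server#2 < server#5: server#15 < server#4 < server#2 < server#5.
Then server#5 < server#11 extends the chain to server#11.
Then server#11 < server#16 extends the chain to server#16.
So server#16 is higher.

server#16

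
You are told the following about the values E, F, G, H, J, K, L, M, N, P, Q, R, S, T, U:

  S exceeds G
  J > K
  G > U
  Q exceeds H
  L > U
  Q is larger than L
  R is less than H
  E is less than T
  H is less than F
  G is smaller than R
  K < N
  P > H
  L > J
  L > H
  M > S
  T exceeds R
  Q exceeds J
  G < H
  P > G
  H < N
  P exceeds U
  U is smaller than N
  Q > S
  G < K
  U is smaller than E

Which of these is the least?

U

G is not least since U < G; R is not least since G < R; S is not least since G < S; E is not least since U < E; T is not least since R < T; K is not least since G < K; J is not least since K < J; H is not least since R < H; M is not least since S < M; N is not least since U < N; P is not least since U < P; L is not least since H < L; F is not least since H < F; Q is not least since H < Q.
Only U has nothing below it, so U is the least.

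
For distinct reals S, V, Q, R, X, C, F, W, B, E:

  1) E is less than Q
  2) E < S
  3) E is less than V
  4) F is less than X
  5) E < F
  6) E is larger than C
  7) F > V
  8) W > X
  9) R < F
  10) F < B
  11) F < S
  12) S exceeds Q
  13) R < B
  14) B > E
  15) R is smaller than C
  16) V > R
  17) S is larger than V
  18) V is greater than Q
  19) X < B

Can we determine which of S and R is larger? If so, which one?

Chaining the given relations: R < C < E < Q < V < F < S.
So S is larger.

S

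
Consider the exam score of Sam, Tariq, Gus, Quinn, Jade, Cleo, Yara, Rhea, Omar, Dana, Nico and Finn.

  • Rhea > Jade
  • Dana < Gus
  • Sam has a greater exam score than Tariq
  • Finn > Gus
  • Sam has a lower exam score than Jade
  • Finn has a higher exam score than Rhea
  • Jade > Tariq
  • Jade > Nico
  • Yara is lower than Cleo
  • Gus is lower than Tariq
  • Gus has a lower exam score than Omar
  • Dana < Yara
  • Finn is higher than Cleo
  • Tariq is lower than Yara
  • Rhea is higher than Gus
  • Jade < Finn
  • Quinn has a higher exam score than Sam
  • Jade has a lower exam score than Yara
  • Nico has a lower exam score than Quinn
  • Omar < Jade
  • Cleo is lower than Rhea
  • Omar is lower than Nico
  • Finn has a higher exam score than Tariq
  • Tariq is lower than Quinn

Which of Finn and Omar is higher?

Link the given pairs in sequence: Omar < Nico; Nico < Jade; Jade < Yara; Yara < Cleo; Cleo < Rhea; Rhea < Finn.
Together: Omar < Nico < Jade < Yara < Cleo < Rhea < Finn.
So Omar < Finn; Finn is the higher of the two.

Finn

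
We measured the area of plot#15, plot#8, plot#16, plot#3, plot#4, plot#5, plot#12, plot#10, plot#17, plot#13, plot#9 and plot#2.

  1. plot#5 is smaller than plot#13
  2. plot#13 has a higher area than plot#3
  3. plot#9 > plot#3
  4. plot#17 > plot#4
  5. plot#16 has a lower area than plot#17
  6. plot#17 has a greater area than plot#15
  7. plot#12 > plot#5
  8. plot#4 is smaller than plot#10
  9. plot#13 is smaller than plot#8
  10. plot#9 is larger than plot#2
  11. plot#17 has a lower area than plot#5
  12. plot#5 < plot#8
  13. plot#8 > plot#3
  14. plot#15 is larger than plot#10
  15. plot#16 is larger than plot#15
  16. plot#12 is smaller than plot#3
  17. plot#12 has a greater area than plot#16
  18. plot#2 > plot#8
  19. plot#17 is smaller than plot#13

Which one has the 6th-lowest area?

Chaining the given pairs: plot#4 < plot#10 < plot#15 < plot#16 < plot#17 < plot#5 < plot#12 < plot#3 < plot#13 < plot#8 < plot#2 < plot#9.
Counting 6 from the smallest end gives plot#5.

plot#5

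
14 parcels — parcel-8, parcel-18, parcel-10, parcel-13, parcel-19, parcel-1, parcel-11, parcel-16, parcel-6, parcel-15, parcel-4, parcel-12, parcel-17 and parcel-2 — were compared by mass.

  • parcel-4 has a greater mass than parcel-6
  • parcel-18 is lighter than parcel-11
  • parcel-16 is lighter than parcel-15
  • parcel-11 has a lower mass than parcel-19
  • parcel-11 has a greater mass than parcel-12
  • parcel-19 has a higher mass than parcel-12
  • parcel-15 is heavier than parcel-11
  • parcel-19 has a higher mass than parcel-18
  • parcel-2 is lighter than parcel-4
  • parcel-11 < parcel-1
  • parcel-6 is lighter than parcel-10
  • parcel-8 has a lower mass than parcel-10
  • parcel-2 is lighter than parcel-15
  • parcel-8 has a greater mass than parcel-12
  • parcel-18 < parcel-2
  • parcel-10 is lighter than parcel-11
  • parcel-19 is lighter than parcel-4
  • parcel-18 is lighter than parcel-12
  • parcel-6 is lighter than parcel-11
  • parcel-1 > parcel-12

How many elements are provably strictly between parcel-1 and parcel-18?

Chaining upward from parcel-18 reaches: parcel-12, parcel-8, parcel-10, parcel-11, parcel-2, parcel-19, parcel-4, parcel-15.
Chaining downward from parcel-1 reaches: parcel-12, parcel-6, parcel-8, parcel-10, parcel-11.
Strictly between parcel-18 and parcel-1 are those in both lists: parcel-12, parcel-8, parcel-10, parcel-11 — 4 elements.

4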